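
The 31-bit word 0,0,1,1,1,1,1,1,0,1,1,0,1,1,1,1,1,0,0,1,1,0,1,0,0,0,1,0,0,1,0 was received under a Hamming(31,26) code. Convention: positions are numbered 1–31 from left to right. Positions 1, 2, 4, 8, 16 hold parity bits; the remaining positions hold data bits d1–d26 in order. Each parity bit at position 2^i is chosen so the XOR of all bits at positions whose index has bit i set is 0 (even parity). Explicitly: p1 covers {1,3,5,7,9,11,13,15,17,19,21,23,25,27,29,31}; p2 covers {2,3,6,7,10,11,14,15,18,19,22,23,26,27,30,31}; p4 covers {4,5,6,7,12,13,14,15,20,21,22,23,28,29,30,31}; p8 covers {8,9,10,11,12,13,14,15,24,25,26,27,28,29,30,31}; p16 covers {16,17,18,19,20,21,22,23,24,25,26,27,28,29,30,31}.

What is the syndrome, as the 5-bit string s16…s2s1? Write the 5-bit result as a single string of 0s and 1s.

s1 (pos 1,3,5,7,9,11,13,15,17,19,21,23,25,27,29,31): 0⊕1⊕1⊕1⊕0⊕1⊕1⊕1⊕1⊕0⊕1⊕1⊕0⊕1⊕0⊕0 = 0
s2 (pos 2,3,6,7,10,11,14,15,18,19,22,23,26,27,30,31): 0⊕1⊕1⊕1⊕1⊕1⊕1⊕1⊕0⊕0⊕0⊕1⊕0⊕1⊕1⊕0 = 0
s4 (pos 4,5,6,7,12,13,14,15,20,21,22,23,28,29,30,31): 1⊕1⊕1⊕1⊕0⊕1⊕1⊕1⊕1⊕1⊕0⊕1⊕0⊕0⊕1⊕0 = 1
s8 (pos 8,9,10,11,12,13,14,15,24,25,26,27,28,29,30,31): 1⊕0⊕1⊕1⊕0⊕1⊕1⊕1⊕0⊕0⊕0⊕1⊕0⊕0⊕1⊕0 = 0
s16 (pos 16,17,18,19,20,21,22,23,24,25,26,27,28,29,30,31): 1⊕1⊕0⊕0⊕1⊕1⊕0⊕1⊕0⊕0⊕0⊕1⊕0⊕0⊕1⊕0 = 1
Syndrome s16…s1 = 10100 → error at position 20.

10100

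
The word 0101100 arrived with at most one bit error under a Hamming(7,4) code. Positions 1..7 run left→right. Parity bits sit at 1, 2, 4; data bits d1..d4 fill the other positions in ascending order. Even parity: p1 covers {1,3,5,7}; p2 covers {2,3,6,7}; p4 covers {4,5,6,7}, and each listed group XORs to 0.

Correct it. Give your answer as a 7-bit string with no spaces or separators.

s1 (pos 1,3,5,7): 0⊕0⊕1⊕0 = 1
s2 (pos 2,3,6,7): 1⊕0⊕0⊕0 = 1
s4 (pos 4,5,6,7): 1⊕1⊕0⊕0 = 0
Syndrome s4…s1 = 011 → error at position 3.
Flip position 3: 0101100 → 0111100

0111100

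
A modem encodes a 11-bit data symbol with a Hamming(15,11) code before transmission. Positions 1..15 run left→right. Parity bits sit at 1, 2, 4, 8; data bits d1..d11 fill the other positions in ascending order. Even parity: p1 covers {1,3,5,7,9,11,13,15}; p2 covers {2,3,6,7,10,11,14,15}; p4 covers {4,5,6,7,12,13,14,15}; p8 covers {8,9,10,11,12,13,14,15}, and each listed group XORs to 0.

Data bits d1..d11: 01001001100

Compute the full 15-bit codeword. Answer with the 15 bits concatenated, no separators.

Place data at non-parity positions: p1 p2 0 p4 1 0 0 p8 1 0 0 1 1 0 0
p1 (pos 1,3,5,7,9,11,13,15): XOR of data positions = 0⊕1⊕0⊕1⊕0⊕1⊕0 = 1
p2 (pos 2,3,6,7,10,11,14,15): XOR of data positions = 0⊕0⊕0⊕0⊕0⊕0⊕0 = 0
p4 (pos 4,5,6,7,12,13,14,15): XOR of data positions = 1⊕0⊕0⊕1⊕1⊕0⊕0 = 1
p8 (pos 8,9,10,11,12,13,14,15): XOR of data positions = 1⊕0⊕0⊕1⊕1⊕0⊕0 = 1
Codeword: 100110011001100

100110011001100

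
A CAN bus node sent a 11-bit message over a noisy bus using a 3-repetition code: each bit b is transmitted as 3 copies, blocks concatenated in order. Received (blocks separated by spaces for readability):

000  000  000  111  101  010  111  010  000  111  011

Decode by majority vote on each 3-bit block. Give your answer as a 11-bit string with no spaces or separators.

Block 1 (000): 0 ones → 0
Block 2 (000): 0 ones → 0
Block 3 (000): 0 ones → 0
Block 4 (111): 3 ones → 1
Block 5 (101): 2 ones → 1
Block 6 (010): 1 one → 0
Block 7 (111): 3 ones → 1
Block 8 (010): 1 one → 0
Block 9 (000): 0 ones → 0
Block 10 (111): 3 ones → 1
Block 11 (011): 2 ones → 1

00011010011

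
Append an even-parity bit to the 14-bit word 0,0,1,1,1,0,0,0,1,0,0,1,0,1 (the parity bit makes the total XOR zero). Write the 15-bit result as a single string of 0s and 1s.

001110001001010

XOR of the 14 data bits: 0⊕0⊕1⊕1⊕1⊕0⊕0⊕0⊕1⊕0⊕0⊕1⊕0⊕1 = 0
Parity bit = 0 (so all 15 bits XOR to 0).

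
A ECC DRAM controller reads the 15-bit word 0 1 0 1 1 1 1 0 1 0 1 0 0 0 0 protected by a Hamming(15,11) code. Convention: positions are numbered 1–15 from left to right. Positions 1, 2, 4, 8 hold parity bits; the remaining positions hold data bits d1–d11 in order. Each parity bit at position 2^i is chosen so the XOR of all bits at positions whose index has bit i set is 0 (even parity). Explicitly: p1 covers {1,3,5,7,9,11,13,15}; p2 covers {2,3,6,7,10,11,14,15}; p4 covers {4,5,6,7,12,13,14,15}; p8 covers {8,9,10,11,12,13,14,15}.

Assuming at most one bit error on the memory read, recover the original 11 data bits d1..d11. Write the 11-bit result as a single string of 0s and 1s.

s1 (pos 1,3,5,7,9,11,13,15): 0⊕0⊕1⊕1⊕1⊕1⊕0⊕0 = 0
s2 (pos 2,3,6,7,10,11,14,15): 1⊕0⊕1⊕1⊕0⊕1⊕0⊕0 = 0
s4 (pos 4,5,6,7,12,13,14,15): 1⊕1⊕1⊕1⊕0⊕0⊕0⊕0 = 0
s8 (pos 8,9,10,11,12,13,14,15): 0⊕1⊕0⊕1⊕0⊕0⊕0⊕0 = 0
Syndrome s8…s1 = 0000 → no error.
Read data bits from positions 3,5,6,7,9,10,11,12,13,14,15: 01111010000

01111010000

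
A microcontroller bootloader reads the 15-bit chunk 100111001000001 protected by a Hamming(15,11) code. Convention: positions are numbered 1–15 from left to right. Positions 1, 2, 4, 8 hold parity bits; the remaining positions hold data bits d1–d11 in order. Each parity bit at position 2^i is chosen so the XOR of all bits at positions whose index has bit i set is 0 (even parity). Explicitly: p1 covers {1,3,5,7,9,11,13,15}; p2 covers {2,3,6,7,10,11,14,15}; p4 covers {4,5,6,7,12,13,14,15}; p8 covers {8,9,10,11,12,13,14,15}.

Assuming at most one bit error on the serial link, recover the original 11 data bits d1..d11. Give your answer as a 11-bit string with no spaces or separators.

s1 (pos 1,3,5,7,9,11,13,15): 1⊕0⊕1⊕0⊕1⊕0⊕0⊕1 = 0
s2 (pos 2,3,6,7,10,11,14,15): 0⊕0⊕1⊕0⊕0⊕0⊕0⊕1 = 0
s4 (pos 4,5,6,7,12,13,14,15): 1⊕1⊕1⊕0⊕0⊕0⊕0⊕1 = 0
s8 (pos 8,9,10,11,12,13,14,15): 0⊕1⊕0⊕0⊕0⊕0⊕0⊕1 = 0
Syndrome s8…s1 = 0000 → no error.
Read data bits from positions 3,5,6,7,9,10,11,12,13,14,15: 01101000001

01101000001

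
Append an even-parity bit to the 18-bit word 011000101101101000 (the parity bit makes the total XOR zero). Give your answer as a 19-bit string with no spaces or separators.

XOR of the 18 data bits: 0⊕1⊕1⊕0⊕0⊕0⊕1⊕0⊕1⊕1⊕0⊕1⊕1⊕0⊕1⊕0⊕0⊕0 = 0
Parity bit = 0 (so all 19 bits XOR to 0).

0110001011011010000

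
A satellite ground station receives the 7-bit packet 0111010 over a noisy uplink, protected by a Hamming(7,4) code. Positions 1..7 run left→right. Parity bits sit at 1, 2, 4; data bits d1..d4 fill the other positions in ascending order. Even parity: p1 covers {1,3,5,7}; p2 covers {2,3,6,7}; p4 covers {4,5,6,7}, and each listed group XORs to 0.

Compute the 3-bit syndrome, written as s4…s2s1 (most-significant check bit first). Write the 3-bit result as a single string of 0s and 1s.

011

s1 (pos 1,3,5,7): 0⊕1⊕0⊕0 = 1
s2 (pos 2,3,6,7): 1⊕1⊕1⊕0 = 1
s4 (pos 4,5,6,7): 1⊕0⊕1⊕0 = 0
Syndrome s4…s1 = 011 → error at position 3.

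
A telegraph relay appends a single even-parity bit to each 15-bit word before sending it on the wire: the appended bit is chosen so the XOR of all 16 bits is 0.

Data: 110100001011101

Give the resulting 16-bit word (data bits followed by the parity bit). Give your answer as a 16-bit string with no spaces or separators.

1101000010111010

XOR of the 15 data bits: 1⊕1⊕0⊕1⊕0⊕0⊕0⊕0⊕1⊕0⊕1⊕1⊕1⊕0⊕1 = 0
Parity bit = 0 (so all 16 bits XOR to 0).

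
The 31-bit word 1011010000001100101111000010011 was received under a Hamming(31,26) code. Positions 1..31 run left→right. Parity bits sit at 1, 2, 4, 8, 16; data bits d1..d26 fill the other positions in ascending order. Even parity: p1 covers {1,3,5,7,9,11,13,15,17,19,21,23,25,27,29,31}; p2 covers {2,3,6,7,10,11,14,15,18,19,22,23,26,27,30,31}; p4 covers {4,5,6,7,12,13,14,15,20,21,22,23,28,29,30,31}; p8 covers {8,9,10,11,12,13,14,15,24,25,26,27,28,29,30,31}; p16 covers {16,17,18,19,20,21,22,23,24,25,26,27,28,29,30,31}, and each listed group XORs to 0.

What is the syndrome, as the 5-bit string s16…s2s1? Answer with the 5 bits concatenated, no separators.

01100

s1 (pos 1,3,5,7,9,11,13,15,17,19,21,23,25,27,29,31): 1⊕1⊕0⊕0⊕0⊕0⊕1⊕0⊕1⊕1⊕1⊕0⊕0⊕1⊕0⊕1 = 0
s2 (pos 2,3,6,7,10,11,14,15,18,19,22,23,26,27,30,31): 0⊕1⊕1⊕0⊕0⊕0⊕1⊕0⊕0⊕1⊕1⊕0⊕0⊕1⊕1⊕1 = 0
s4 (pos 4,5,6,7,12,13,14,15,20,21,22,23,28,29,30,31): 1⊕0⊕1⊕0⊕0⊕1⊕1⊕0⊕1⊕1⊕1⊕0⊕0⊕0⊕1⊕1 = 1
s8 (pos 8,9,10,11,12,13,14,15,24,25,26,27,28,29,30,31): 0⊕0⊕0⊕0⊕0⊕1⊕1⊕0⊕0⊕0⊕0⊕1⊕0⊕0⊕1⊕1 = 1
s16 (pos 16,17,18,19,20,21,22,23,24,25,26,27,28,29,30,31): 0⊕1⊕0⊕1⊕1⊕1⊕1⊕0⊕0⊕0⊕0⊕1⊕0⊕0⊕1⊕1 = 0
Syndrome s16…s1 = 01100 → error at position 12.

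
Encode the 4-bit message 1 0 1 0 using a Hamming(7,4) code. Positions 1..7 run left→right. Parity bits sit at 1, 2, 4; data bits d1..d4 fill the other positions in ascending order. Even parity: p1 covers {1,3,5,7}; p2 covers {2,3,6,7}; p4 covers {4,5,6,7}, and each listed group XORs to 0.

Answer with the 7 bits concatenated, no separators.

Place data at non-parity positions: p1 p2 1 p4 0 1 0
p1 (pos 1,3,5,7): XOR of data positions = 1⊕0⊕0 = 1
p2 (pos 2,3,6,7): XOR of data positions = 1⊕1⊕0 = 0
p4 (pos 4,5,6,7): XOR of data positions = 0⊕1⊕0 = 1
Codeword: 1011010

1011010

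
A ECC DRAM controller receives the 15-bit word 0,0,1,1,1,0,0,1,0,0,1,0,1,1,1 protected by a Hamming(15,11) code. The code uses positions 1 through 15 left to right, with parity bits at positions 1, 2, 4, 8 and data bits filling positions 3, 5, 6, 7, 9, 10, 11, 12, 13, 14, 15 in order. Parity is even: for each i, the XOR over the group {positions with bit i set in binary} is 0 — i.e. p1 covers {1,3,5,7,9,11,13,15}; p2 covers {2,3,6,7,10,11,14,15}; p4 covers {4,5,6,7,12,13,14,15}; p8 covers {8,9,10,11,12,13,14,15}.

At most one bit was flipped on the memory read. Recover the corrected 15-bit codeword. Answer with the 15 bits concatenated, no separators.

001110010010011

s1 (pos 1,3,5,7,9,11,13,15): 0⊕1⊕1⊕0⊕0⊕1⊕1⊕1 = 1
s2 (pos 2,3,6,7,10,11,14,15): 0⊕1⊕0⊕0⊕0⊕1⊕1⊕1 = 0
s4 (pos 4,5,6,7,12,13,14,15): 1⊕1⊕0⊕0⊕0⊕1⊕1⊕1 = 1
s8 (pos 8,9,10,11,12,13,14,15): 1⊕0⊕0⊕1⊕0⊕1⊕1⊕1 = 1
Syndrome s8…s1 = 1101 → error at position 13.
Flip position 13: 001110010010111 → 001110010010011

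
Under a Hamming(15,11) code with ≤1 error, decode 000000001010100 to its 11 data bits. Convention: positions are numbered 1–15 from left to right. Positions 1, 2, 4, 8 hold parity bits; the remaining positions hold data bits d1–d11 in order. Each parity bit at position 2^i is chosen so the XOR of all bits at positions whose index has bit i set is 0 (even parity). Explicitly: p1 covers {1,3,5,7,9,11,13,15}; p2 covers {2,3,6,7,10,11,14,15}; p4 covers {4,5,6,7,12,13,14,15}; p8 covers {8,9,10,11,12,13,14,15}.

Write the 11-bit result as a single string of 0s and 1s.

00001010101

s1 (pos 1,3,5,7,9,11,13,15): 0⊕0⊕0⊕0⊕1⊕1⊕1⊕0 = 1
s2 (pos 2,3,6,7,10,11,14,15): 0⊕0⊕0⊕0⊕0⊕1⊕0⊕0 = 1
s4 (pos 4,5,6,7,12,13,14,15): 0⊕0⊕0⊕0⊕0⊕1⊕0⊕0 = 1
s8 (pos 8,9,10,11,12,13,14,15): 0⊕1⊕0⊕1⊕0⊕1⊕0⊕0 = 1
Syndrome s8…s1 = 1111 → error at position 15.
Flip position 15: 000000001010100 → 000000001010101
Read data bits from positions 3,5,6,7,9,10,11,12,13,14,15: 00001010101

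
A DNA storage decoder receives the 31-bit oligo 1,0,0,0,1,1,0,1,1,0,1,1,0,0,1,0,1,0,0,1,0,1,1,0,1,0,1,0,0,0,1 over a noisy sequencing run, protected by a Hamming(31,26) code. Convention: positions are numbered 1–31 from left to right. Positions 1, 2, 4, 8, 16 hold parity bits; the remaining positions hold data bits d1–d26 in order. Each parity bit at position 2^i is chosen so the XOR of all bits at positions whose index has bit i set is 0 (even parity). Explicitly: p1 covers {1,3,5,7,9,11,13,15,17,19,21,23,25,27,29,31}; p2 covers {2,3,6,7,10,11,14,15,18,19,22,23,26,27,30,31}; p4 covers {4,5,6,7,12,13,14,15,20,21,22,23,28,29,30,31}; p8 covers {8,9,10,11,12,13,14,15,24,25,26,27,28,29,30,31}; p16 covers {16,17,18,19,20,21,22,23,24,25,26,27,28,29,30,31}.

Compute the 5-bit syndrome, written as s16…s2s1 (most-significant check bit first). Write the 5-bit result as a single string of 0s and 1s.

10010

s1 (pos 1,3,5,7,9,11,13,15,17,19,21,23,25,27,29,31): 1⊕0⊕1⊕0⊕1⊕1⊕0⊕1⊕1⊕0⊕0⊕1⊕1⊕1⊕0⊕1 = 0
s2 (pos 2,3,6,7,10,11,14,15,18,19,22,23,26,27,30,31): 0⊕0⊕1⊕0⊕0⊕1⊕0⊕1⊕0⊕0⊕1⊕1⊕0⊕1⊕0⊕1 = 1
s4 (pos 4,5,6,7,12,13,14,15,20,21,22,23,28,29,30,31): 0⊕1⊕1⊕0⊕1⊕0⊕0⊕1⊕1⊕0⊕1⊕1⊕0⊕0⊕0⊕1 = 0
s8 (pos 8,9,10,11,12,13,14,15,24,25,26,27,28,29,30,31): 1⊕1⊕0⊕1⊕1⊕0⊕0⊕1⊕0⊕1⊕0⊕1⊕0⊕0⊕0⊕1 = 0
s16 (pos 16,17,18,19,20,21,22,23,24,25,26,27,28,29,30,31): 0⊕1⊕0⊕0⊕1⊕0⊕1⊕1⊕0⊕1⊕0⊕1⊕0⊕0⊕0⊕1 = 1
Syndrome s16…s1 = 10010 → error at position 18.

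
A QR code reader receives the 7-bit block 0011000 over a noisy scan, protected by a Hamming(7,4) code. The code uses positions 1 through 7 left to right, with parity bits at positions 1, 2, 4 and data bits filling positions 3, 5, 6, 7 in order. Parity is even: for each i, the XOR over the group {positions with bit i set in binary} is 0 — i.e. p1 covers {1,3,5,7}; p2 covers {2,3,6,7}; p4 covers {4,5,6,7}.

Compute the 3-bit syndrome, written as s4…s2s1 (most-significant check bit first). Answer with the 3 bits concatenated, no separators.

111

s1 (pos 1,3,5,7): 0⊕1⊕0⊕0 = 1
s2 (pos 2,3,6,7): 0⊕1⊕0⊕0 = 1
s4 (pos 4,5,6,7): 1⊕0⊕0⊕0 = 1
Syndrome s4…s1 = 111 → error at position 7.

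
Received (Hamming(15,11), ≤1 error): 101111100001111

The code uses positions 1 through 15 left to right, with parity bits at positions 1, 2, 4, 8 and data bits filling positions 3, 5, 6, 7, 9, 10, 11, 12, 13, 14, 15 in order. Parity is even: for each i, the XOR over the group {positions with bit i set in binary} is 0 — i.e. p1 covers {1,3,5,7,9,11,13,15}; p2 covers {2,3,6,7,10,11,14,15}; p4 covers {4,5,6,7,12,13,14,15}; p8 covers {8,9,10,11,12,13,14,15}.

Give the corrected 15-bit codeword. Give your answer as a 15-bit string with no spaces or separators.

s1 (pos 1,3,5,7,9,11,13,15): 1⊕1⊕1⊕1⊕0⊕0⊕1⊕1 = 0
s2 (pos 2,3,6,7,10,11,14,15): 0⊕1⊕1⊕1⊕0⊕0⊕1⊕1 = 1
s4 (pos 4,5,6,7,12,13,14,15): 1⊕1⊕1⊕1⊕1⊕1⊕1⊕1 = 0
s8 (pos 8,9,10,11,12,13,14,15): 0⊕0⊕0⊕0⊕1⊕1⊕1⊕1 = 0
Syndrome s8…s1 = 0010 → error at position 2.
Flip position 2: 101111100001111 → 111111100001111

111111100001111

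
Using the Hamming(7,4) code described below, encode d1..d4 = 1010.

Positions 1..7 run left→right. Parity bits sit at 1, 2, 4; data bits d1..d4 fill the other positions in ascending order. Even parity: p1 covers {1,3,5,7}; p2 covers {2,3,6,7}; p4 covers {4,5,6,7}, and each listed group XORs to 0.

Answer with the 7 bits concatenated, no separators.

Place data at non-parity positions: p1 p2 1 p4 0 1 0
p1 (pos 1,3,5,7): XOR of data positions = 1⊕0⊕0 = 1
p2 (pos 2,3,6,7): XOR of data positions = 1⊕1⊕0 = 0
p4 (pos 4,5,6,7): XOR of data positions = 0⊕1⊕0 = 1
Codeword: 1011010

1011010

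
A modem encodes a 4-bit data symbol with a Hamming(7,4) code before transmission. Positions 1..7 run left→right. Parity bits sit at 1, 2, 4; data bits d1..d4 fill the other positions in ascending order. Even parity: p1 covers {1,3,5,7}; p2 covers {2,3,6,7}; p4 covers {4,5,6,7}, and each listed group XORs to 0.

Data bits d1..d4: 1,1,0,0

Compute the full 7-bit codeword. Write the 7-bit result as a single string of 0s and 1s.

Place data at non-parity positions: p1 p2 1 p4 1 0 0
p1 (pos 1,3,5,7): XOR of data positions = 1⊕1⊕0 = 0
p2 (pos 2,3,6,7): XOR of data positions = 1⊕0⊕0 = 1
p4 (pos 4,5,6,7): XOR of data positions = 1⊕0⊕0 = 1
Codeword: 0111100

0111100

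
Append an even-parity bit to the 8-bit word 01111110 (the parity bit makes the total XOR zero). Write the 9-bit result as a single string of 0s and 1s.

011111100

XOR of the 8 data bits: 0⊕1⊕1⊕1⊕1⊕1⊕1⊕0 = 0
Parity bit = 0 (so all 9 bits XOR to 0).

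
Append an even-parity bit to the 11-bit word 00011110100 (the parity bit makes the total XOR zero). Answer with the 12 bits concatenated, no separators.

XOR of the 11 data bits: 0⊕0⊕0⊕1⊕1⊕1⊕1⊕0⊕1⊕0⊕0 = 1
Parity bit = 1 (so all 12 bits XOR to 0).

000111101001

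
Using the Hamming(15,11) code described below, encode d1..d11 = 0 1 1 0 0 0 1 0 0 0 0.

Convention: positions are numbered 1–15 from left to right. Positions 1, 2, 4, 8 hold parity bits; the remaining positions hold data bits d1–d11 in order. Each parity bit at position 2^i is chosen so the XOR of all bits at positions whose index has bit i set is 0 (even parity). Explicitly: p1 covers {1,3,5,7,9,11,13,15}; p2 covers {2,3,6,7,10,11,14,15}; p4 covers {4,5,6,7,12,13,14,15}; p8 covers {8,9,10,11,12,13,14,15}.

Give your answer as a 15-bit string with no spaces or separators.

Place data at non-parity positions: p1 p2 0 p4 1 1 0 p8 0 0 1 0 0 0 0
p1 (pos 1,3,5,7,9,11,13,15): XOR of data positions = 0⊕1⊕0⊕0⊕1⊕0⊕0 = 0
p2 (pos 2,3,6,7,10,11,14,15): XOR of data positions = 0⊕1⊕0⊕0⊕1⊕0⊕0 = 0
p4 (pos 4,5,6,7,12,13,14,15): XOR of data positions = 1⊕1⊕0⊕0⊕0⊕0⊕0 = 0
p8 (pos 8,9,10,11,12,13,14,15): XOR of data positions = 0⊕0⊕1⊕0⊕0⊕0⊕0 = 1
Codeword: 000011010010000

000011010010000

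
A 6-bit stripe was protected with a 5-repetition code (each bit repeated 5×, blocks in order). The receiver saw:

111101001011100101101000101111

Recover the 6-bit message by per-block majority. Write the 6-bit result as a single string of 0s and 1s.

101101

Block 1 (11110): 4 ones → 1
Block 2 (10010): 2 ones → 0
Block 3 (11100): 3 ones → 1
Block 4 (10110): 3 ones → 1
Block 5 (10001): 2 ones → 0
Block 6 (01111): 4 ones → 1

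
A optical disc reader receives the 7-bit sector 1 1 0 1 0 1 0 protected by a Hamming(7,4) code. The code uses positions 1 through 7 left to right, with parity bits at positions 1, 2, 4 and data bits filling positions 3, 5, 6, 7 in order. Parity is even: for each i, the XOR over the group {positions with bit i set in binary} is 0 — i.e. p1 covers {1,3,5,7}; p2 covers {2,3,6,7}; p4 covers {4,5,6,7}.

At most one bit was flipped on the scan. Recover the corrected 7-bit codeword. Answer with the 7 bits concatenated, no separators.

s1 (pos 1,3,5,7): 1⊕0⊕0⊕0 = 1
s2 (pos 2,3,6,7): 1⊕0⊕1⊕0 = 0
s4 (pos 4,5,6,7): 1⊕0⊕1⊕0 = 0
Syndrome s4…s1 = 001 → error at position 1.
Flip position 1: 1101010 → 0101010

0101010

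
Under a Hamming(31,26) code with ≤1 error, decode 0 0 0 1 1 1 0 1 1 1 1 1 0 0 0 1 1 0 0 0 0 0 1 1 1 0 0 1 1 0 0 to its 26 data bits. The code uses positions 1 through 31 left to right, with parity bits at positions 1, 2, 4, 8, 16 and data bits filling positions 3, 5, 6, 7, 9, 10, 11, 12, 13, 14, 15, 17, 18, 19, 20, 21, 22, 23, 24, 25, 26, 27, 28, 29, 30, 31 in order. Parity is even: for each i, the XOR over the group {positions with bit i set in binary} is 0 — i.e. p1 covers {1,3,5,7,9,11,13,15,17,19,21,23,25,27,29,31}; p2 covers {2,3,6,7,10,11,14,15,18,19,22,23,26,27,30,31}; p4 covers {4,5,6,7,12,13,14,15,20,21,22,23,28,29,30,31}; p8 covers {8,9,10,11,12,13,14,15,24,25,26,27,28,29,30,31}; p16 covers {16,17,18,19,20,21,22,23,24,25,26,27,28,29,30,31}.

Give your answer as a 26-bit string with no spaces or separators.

01101111000100000111001000

s1 (pos 1,3,5,7,9,11,13,15,17,19,21,23,25,27,29,31): 0⊕0⊕1⊕0⊕1⊕1⊕0⊕0⊕1⊕0⊕0⊕1⊕1⊕0⊕1⊕0 = 1
s2 (pos 2,3,6,7,10,11,14,15,18,19,22,23,26,27,30,31): 0⊕0⊕1⊕0⊕1⊕1⊕0⊕0⊕0⊕0⊕0⊕1⊕0⊕0⊕0⊕0 = 0
s4 (pos 4,5,6,7,12,13,14,15,20,21,22,23,28,29,30,31): 1⊕1⊕1⊕0⊕1⊕0⊕0⊕0⊕0⊕0⊕0⊕1⊕1⊕1⊕0⊕0 = 1
s8 (pos 8,9,10,11,12,13,14,15,24,25,26,27,28,29,30,31): 1⊕1⊕1⊕1⊕1⊕0⊕0⊕0⊕1⊕1⊕0⊕0⊕1⊕1⊕0⊕0 = 1
s16 (pos 16,17,18,19,20,21,22,23,24,25,26,27,28,29,30,31): 1⊕1⊕0⊕0⊕0⊕0⊕0⊕1⊕1⊕1⊕0⊕0⊕1⊕1⊕0⊕0 = 1
Syndrome s16…s1 = 11101 → error at position 29.
Flip position 29: 0001110111110001100000111001100 → 0001110111110001100000111001000
Read data bits from positions 3,5,6,7,9,10,11,12,13,14,15,17,18,19,20,21,22,23,24,25,26,27,28,29,30,31: 01101111000100000111001000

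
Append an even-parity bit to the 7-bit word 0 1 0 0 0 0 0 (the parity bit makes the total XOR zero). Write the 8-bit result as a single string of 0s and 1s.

XOR of the 7 data bits: 0⊕1⊕0⊕0⊕0⊕0⊕0 = 1
Parity bit = 1 (so all 8 bits XOR to 0).

01000001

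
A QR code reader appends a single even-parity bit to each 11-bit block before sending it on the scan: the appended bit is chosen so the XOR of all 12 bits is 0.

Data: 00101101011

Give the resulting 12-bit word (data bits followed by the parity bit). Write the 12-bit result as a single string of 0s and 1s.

XOR of the 11 data bits: 0⊕0⊕1⊕0⊕1⊕1⊕0⊕1⊕0⊕1⊕1 = 0
Parity bit = 0 (so all 12 bits XOR to 0).

001011010110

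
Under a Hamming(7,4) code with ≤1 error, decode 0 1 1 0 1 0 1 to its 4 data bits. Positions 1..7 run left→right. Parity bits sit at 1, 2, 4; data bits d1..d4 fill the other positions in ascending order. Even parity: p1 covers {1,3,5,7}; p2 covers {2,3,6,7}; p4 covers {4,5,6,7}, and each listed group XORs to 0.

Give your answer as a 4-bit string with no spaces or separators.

0101

s1 (pos 1,3,5,7): 0⊕1⊕1⊕1 = 1
s2 (pos 2,3,6,7): 1⊕1⊕0⊕1 = 1
s4 (pos 4,5,6,7): 0⊕1⊕0⊕1 = 0
Syndrome s4…s1 = 011 → error at position 3.
Flip position 3: 0110101 → 0100101
Read data bits from positions 3,5,6,7: 0101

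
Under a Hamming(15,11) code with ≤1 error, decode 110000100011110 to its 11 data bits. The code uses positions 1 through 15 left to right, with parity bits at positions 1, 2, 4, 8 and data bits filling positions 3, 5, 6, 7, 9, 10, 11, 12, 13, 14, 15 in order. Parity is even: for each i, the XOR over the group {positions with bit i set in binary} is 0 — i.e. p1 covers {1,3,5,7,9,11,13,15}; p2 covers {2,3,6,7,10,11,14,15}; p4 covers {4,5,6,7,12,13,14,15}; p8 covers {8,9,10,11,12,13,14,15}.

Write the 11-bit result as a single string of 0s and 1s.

s1 (pos 1,3,5,7,9,11,13,15): 1⊕0⊕0⊕1⊕0⊕1⊕1⊕0 = 0
s2 (pos 2,3,6,7,10,11,14,15): 1⊕0⊕0⊕1⊕0⊕1⊕1⊕0 = 0
s4 (pos 4,5,6,7,12,13,14,15): 0⊕0⊕0⊕1⊕1⊕1⊕1⊕0 = 0
s8 (pos 8,9,10,11,12,13,14,15): 0⊕0⊕0⊕1⊕1⊕1⊕1⊕0 = 0
Syndrome s8…s1 = 0000 → no error.
Read data bits from positions 3,5,6,7,9,10,11,12,13,14,15: 00010011110

00010011110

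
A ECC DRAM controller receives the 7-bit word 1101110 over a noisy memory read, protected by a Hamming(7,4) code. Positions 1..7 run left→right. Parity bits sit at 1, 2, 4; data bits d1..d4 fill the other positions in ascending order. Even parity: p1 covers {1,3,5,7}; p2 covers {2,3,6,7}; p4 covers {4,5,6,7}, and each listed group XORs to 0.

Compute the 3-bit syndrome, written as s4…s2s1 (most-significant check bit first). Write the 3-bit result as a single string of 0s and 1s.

100

s1 (pos 1,3,5,7): 1⊕0⊕1⊕0 = 0
s2 (pos 2,3,6,7): 1⊕0⊕1⊕0 = 0
s4 (pos 4,5,6,7): 1⊕1⊕1⊕0 = 1
Syndrome s4…s1 = 100 → error at position 4.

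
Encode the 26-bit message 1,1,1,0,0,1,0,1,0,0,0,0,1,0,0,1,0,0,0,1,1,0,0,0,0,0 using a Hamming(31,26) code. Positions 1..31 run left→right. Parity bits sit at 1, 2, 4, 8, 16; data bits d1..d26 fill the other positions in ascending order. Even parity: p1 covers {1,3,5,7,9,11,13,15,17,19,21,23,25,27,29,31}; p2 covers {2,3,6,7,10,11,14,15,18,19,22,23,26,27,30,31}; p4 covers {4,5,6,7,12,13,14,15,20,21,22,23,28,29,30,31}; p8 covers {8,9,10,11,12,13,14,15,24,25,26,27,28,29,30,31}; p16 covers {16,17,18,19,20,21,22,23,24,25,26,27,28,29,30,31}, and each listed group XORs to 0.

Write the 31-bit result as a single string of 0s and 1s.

0110110001010000010010001100000

Place data at non-parity positions: p1 p2 1 p4 1 1 0 p8 0 1 0 1 0 0 0 p16 0 1 0 0 1 0 0 0 1 1 0 0 0 0 0
p1 (pos 1,3,5,7,9,11,13,15,17,19,21,23,25,27,29,31): XOR of data positions = 1⊕1⊕0⊕0⊕0⊕0⊕0⊕0⊕0⊕1⊕0⊕1⊕0⊕0⊕0 = 0
p2 (pos 2,3,6,7,10,11,14,15,18,19,22,23,26,27,30,31): XOR of data positions = 1⊕1⊕0⊕1⊕0⊕0⊕0⊕1⊕0⊕0⊕0⊕1⊕0⊕0⊕0 = 1
p4 (pos 4,5,6,7,12,13,14,15,20,21,22,23,28,29,30,31): XOR of data positions = 1⊕1⊕0⊕1⊕0⊕0⊕0⊕0⊕1⊕0⊕0⊕0⊕0⊕0⊕0 = 0
p8 (pos 8,9,10,11,12,13,14,15,24,25,26,27,28,29,30,31): XOR of data positions = 0⊕1⊕0⊕1⊕0⊕0⊕0⊕0⊕1⊕1⊕0⊕0⊕0⊕0⊕0 = 0
p16 (pos 16,17,18,19,20,21,22,23,24,25,26,27,28,29,30,31): XOR of data positions = 0⊕1⊕0⊕0⊕1⊕0⊕0⊕0⊕1⊕1⊕0⊕0⊕0⊕0⊕0 = 0
Codeword: 0110110001010000010010001100000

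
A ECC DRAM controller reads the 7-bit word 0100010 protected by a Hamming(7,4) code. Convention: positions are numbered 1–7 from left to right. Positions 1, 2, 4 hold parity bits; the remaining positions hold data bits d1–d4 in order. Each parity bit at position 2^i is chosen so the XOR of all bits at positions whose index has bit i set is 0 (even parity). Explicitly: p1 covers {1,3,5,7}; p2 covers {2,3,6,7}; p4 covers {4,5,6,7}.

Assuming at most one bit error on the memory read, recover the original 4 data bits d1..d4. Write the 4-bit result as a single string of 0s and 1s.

s1 (pos 1,3,5,7): 0⊕0⊕0⊕0 = 0
s2 (pos 2,3,6,7): 1⊕0⊕1⊕0 = 0
s4 (pos 4,5,6,7): 0⊕0⊕1⊕0 = 1
Syndrome s4…s1 = 100 → error at position 4.
Flip position 4: 0100010 → 0101010
Read data bits from positions 3,5,6,7: 0010

0010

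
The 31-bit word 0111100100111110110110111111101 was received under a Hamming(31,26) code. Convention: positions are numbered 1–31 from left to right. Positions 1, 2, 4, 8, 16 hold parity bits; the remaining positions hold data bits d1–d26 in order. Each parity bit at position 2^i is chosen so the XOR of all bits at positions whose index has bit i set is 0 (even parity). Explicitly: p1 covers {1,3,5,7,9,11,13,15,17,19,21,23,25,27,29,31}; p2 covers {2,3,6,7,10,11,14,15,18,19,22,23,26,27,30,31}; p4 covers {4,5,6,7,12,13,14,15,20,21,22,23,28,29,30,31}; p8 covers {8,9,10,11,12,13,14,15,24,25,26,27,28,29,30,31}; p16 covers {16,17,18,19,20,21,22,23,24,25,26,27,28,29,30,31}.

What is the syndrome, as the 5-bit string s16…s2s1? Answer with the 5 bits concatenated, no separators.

01000

s1 (pos 1,3,5,7,9,11,13,15,17,19,21,23,25,27,29,31): 0⊕1⊕1⊕0⊕0⊕1⊕1⊕1⊕1⊕0⊕1⊕1⊕1⊕1⊕1⊕1 = 0
s2 (pos 2,3,6,7,10,11,14,15,18,19,22,23,26,27,30,31): 1⊕1⊕0⊕0⊕0⊕1⊕1⊕1⊕1⊕0⊕0⊕1⊕1⊕1⊕0⊕1 = 0
s4 (pos 4,5,6,7,12,13,14,15,20,21,22,23,28,29,30,31): 1⊕1⊕0⊕0⊕1⊕1⊕1⊕1⊕1⊕1⊕0⊕1⊕1⊕1⊕0⊕1 = 0
s8 (pos 8,9,10,11,12,13,14,15,24,25,26,27,28,29,30,31): 1⊕0⊕0⊕1⊕1⊕1⊕1⊕1⊕1⊕1⊕1⊕1⊕1⊕1⊕0⊕1 = 1
s16 (pos 16,17,18,19,20,21,22,23,24,25,26,27,28,29,30,31): 0⊕1⊕1⊕0⊕1⊕1⊕0⊕1⊕1⊕1⊕1⊕1⊕1⊕1⊕0⊕1 = 0
Syndrome s16…s1 = 01000 → error at position 8.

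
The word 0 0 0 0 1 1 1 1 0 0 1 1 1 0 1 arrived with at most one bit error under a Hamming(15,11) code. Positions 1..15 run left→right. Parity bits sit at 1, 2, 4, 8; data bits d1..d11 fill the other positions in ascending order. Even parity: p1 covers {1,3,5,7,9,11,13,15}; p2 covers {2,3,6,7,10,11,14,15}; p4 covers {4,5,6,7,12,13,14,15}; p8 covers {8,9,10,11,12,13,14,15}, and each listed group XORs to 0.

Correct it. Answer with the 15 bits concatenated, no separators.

000011111011101

s1 (pos 1,3,5,7,9,11,13,15): 0⊕0⊕1⊕1⊕0⊕1⊕1⊕1 = 1
s2 (pos 2,3,6,7,10,11,14,15): 0⊕0⊕1⊕1⊕0⊕1⊕0⊕1 = 0
s4 (pos 4,5,6,7,12,13,14,15): 0⊕1⊕1⊕1⊕1⊕1⊕0⊕1 = 0
s8 (pos 8,9,10,11,12,13,14,15): 1⊕0⊕0⊕1⊕1⊕1⊕0⊕1 = 1
Syndrome s8…s1 = 1001 → error at position 9.
Flip position 9: 000011110011101 → 000011111011101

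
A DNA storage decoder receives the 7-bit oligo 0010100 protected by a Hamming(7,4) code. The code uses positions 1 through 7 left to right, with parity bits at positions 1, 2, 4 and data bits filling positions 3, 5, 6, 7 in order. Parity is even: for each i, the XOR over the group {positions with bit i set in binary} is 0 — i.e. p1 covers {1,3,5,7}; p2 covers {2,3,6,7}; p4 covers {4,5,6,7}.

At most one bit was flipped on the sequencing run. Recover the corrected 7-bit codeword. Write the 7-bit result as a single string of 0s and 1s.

s1 (pos 1,3,5,7): 0⊕1⊕1⊕0 = 0
s2 (pos 2,3,6,7): 0⊕1⊕0⊕0 = 1
s4 (pos 4,5,6,7): 0⊕1⊕0⊕0 = 1
Syndrome s4…s1 = 110 → error at position 6.
Flip position 6: 0010100 → 0010110

0010110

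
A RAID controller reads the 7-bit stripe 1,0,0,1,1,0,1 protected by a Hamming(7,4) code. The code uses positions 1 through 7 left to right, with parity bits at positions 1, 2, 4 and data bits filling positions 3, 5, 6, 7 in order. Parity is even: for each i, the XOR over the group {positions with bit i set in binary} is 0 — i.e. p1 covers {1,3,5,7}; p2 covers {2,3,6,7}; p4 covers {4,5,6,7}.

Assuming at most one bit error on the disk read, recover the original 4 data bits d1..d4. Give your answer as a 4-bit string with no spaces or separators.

s1 (pos 1,3,5,7): 1⊕0⊕1⊕1 = 1
s2 (pos 2,3,6,7): 0⊕0⊕0⊕1 = 1
s4 (pos 4,5,6,7): 1⊕1⊕0⊕1 = 1
Syndrome s4…s1 = 111 → error at position 7.
Flip position 7: 1001101 → 1001100
Read data bits from positions 3,5,6,7: 0100

0100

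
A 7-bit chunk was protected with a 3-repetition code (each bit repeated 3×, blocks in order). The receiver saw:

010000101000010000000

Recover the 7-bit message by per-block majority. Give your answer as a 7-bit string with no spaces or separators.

0010000

Block 1 (010): 1 one → 0
Block 2 (000): 0 ones → 0
Block 3 (101): 2 ones → 1
Block 4 (000): 0 ones → 0
Block 5 (010): 1 one → 0
Block 6 (000): 0 ones → 0
Block 7 (000): 0 ones → 0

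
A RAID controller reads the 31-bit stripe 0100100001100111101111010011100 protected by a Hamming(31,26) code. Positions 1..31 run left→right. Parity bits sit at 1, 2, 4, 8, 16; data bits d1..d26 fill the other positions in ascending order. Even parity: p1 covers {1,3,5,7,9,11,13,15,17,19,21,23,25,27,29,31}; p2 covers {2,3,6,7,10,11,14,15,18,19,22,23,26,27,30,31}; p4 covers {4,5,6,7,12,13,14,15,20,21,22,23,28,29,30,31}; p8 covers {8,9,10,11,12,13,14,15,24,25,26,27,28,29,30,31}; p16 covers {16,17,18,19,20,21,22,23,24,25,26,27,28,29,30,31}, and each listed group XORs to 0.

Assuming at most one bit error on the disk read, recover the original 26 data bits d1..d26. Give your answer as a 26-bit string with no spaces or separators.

s1 (pos 1,3,5,7,9,11,13,15,17,19,21,23,25,27,29,31): 0⊕0⊕1⊕0⊕0⊕1⊕0⊕1⊕1⊕1⊕1⊕0⊕0⊕1⊕1⊕0 = 0
s2 (pos 2,3,6,7,10,11,14,15,18,19,22,23,26,27,30,31): 1⊕0⊕0⊕0⊕1⊕1⊕1⊕1⊕0⊕1⊕1⊕0⊕0⊕1⊕0⊕0 = 0
s4 (pos 4,5,6,7,12,13,14,15,20,21,22,23,28,29,30,31): 0⊕1⊕0⊕0⊕0⊕0⊕1⊕1⊕1⊕1⊕1⊕0⊕1⊕1⊕0⊕0 = 0
s8 (pos 8,9,10,11,12,13,14,15,24,25,26,27,28,29,30,31): 0⊕0⊕1⊕1⊕0⊕0⊕1⊕1⊕1⊕0⊕0⊕1⊕1⊕1⊕0⊕0 = 0
s16 (pos 16,17,18,19,20,21,22,23,24,25,26,27,28,29,30,31): 1⊕1⊕0⊕1⊕1⊕1⊕1⊕0⊕1⊕0⊕0⊕1⊕1⊕1⊕0⊕0 = 0
Syndrome s16…s1 = 00000 → no error.
Read data bits from positions 3,5,6,7,9,10,11,12,13,14,15,17,18,19,20,21,22,23,24,25,26,27,28,29,30,31: 01000110011101111010011100

01000110011101111010011100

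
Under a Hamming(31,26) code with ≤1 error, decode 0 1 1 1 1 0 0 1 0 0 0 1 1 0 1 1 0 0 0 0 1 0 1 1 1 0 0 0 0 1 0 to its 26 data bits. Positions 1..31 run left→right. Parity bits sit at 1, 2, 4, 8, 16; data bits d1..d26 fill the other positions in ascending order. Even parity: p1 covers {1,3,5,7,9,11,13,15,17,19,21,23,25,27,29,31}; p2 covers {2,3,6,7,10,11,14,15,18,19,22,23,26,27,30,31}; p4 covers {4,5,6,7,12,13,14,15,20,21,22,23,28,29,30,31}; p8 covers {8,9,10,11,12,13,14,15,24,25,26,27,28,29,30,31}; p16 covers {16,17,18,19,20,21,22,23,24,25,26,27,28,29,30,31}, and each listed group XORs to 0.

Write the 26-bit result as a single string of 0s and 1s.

s1 (pos 1,3,5,7,9,11,13,15,17,19,21,23,25,27,29,31): 0⊕1⊕1⊕0⊕0⊕0⊕1⊕1⊕0⊕0⊕1⊕1⊕1⊕0⊕0⊕0 = 1
s2 (pos 2,3,6,7,10,11,14,15,18,19,22,23,26,27,30,31): 1⊕1⊕0⊕0⊕0⊕0⊕0⊕1⊕0⊕0⊕0⊕1⊕0⊕0⊕1⊕0 = 1
s4 (pos 4,5,6,7,12,13,14,15,20,21,22,23,28,29,30,31): 1⊕1⊕0⊕0⊕1⊕1⊕0⊕1⊕0⊕1⊕0⊕1⊕0⊕0⊕1⊕0 = 0
s8 (pos 8,9,10,11,12,13,14,15,24,25,26,27,28,29,30,31): 1⊕0⊕0⊕0⊕1⊕1⊕0⊕1⊕1⊕1⊕0⊕0⊕0⊕0⊕1⊕0 = 1
s16 (pos 16,17,18,19,20,21,22,23,24,25,26,27,28,29,30,31): 1⊕0⊕0⊕0⊕0⊕1⊕0⊕1⊕1⊕1⊕0⊕0⊕0⊕0⊕1⊕0 = 0
Syndrome s16…s1 = 01011 → error at position 11.
Flip position 11: 0111100100011011000010111000010 → 0111100100111011000010111000010
Read data bits from positions 3,5,6,7,9,10,11,12,13,14,15,17,18,19,20,21,22,23,24,25,26,27,28,29,30,31: 11000011101000010111000010

11000011101000010111000010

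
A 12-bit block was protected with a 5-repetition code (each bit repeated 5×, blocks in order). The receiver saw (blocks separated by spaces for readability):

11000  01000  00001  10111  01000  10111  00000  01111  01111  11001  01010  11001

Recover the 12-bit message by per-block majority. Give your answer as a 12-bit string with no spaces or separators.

Block 1 (11000): 2 ones → 0
Block 2 (01000): 1 one → 0
Block 3 (00001): 1 one → 0
Block 4 (10111): 4 ones → 1
Block 5 (01000): 1 one → 0
Block 6 (10111): 4 ones → 1
Block 7 (00000): 0 ones → 0
Block 8 (01111): 4 ones → 1
Block 9 (01111): 4 ones → 1
Block 10 (11001): 3 ones → 1
Block 11 (01010): 2 ones → 0
Block 12 (11001): 3 ones → 1

000101011101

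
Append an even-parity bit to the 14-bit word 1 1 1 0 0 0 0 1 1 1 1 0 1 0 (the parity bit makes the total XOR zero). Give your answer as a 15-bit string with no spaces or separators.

111000011110100

XOR of the 14 data bits: 1⊕1⊕1⊕0⊕0⊕0⊕0⊕1⊕1⊕1⊕1⊕0⊕1⊕0 = 0
Parity bit = 0 (so all 15 bits XOR to 0).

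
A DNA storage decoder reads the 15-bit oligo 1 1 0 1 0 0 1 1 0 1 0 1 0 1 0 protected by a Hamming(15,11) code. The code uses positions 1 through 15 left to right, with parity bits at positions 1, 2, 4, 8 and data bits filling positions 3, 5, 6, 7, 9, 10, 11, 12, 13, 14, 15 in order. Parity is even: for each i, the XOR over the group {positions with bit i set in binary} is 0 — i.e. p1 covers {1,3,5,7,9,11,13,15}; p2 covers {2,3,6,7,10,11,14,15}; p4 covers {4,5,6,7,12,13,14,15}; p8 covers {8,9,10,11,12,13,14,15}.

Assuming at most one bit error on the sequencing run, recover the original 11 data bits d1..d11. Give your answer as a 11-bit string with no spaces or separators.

00010101010

s1 (pos 1,3,5,7,9,11,13,15): 1⊕0⊕0⊕1⊕0⊕0⊕0⊕0 = 0
s2 (pos 2,3,6,7,10,11,14,15): 1⊕0⊕0⊕1⊕1⊕0⊕1⊕0 = 0
s4 (pos 4,5,6,7,12,13,14,15): 1⊕0⊕0⊕1⊕1⊕0⊕1⊕0 = 0
s8 (pos 8,9,10,11,12,13,14,15): 1⊕0⊕1⊕0⊕1⊕0⊕1⊕0 = 0
Syndrome s8…s1 = 0000 → no error.
Read data bits from positions 3,5,6,7,9,10,11,12,13,14,15: 00010101010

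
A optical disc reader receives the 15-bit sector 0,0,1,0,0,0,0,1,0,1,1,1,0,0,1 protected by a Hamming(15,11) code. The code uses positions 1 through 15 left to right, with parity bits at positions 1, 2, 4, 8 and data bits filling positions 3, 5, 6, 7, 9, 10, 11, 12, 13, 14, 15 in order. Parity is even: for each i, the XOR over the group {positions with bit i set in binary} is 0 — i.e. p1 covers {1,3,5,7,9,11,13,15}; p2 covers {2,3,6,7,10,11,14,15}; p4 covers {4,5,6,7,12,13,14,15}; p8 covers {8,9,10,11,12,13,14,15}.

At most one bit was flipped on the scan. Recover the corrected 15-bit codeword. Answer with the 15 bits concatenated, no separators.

s1 (pos 1,3,5,7,9,11,13,15): 0⊕1⊕0⊕0⊕0⊕1⊕0⊕1 = 1
s2 (pos 2,3,6,7,10,11,14,15): 0⊕1⊕0⊕0⊕1⊕1⊕0⊕1 = 0
s4 (pos 4,5,6,7,12,13,14,15): 0⊕0⊕0⊕0⊕1⊕0⊕0⊕1 = 0
s8 (pos 8,9,10,11,12,13,14,15): 1⊕0⊕1⊕1⊕1⊕0⊕0⊕1 = 1
Syndrome s8…s1 = 1001 → error at position 9.
Flip position 9: 001000010111001 → 001000011111001

001000011111001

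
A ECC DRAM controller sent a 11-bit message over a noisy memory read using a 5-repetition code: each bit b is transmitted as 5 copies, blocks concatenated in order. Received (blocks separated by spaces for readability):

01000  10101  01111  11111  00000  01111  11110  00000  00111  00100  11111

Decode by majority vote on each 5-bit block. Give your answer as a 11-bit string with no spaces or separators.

Block 1 (01000): 1 one → 0
Block 2 (10101): 3 ones → 1
Block 3 (01111): 4 ones → 1
Block 4 (11111): 5 ones → 1
Block 5 (00000): 0 ones → 0
Block 6 (01111): 4 ones → 1
Block 7 (11110): 4 ones → 1
Block 8 (00000): 0 ones → 0
Block 9 (00111): 3 ones → 1
Block 10 (00100): 1 one → 0
Block 11 (11111): 5 ones → 1

01110110101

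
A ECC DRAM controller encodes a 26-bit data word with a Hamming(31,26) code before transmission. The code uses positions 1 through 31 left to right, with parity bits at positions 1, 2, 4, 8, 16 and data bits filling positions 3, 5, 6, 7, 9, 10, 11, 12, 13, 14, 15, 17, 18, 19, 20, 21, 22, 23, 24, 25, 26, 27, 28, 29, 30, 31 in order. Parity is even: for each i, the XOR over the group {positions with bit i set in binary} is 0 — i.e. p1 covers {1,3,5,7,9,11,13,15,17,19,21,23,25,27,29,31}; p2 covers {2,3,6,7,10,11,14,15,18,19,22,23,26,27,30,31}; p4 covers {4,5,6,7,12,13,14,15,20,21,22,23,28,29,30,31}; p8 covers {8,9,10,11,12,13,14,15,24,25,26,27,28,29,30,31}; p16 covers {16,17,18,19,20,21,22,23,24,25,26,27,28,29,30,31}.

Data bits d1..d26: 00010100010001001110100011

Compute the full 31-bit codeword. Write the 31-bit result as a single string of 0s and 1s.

0100001001000101001001110100011

Place data at non-parity positions: p1 p2 0 p4 0 0 1 p8 0 1 0 0 0 1 0 p16 0 0 1 0 0 1 1 1 0 1 0 0 0 1 1
p1 (pos 1,3,5,7,9,11,13,15,17,19,21,23,25,27,29,31): XOR of data positions = 0⊕0⊕1⊕0⊕0⊕0⊕0⊕0⊕1⊕0⊕1⊕0⊕0⊕0⊕1 = 0
p2 (pos 2,3,6,7,10,11,14,15,18,19,22,23,26,27,30,31): XOR of data positions = 0⊕0⊕1⊕1⊕0⊕1⊕0⊕0⊕1⊕1⊕1⊕1⊕0⊕1⊕1 = 1
p4 (pos 4,5,6,7,12,13,14,15,20,21,22,23,28,29,30,31): XOR of data positions = 0⊕0⊕1⊕0⊕0⊕1⊕0⊕0⊕0⊕1⊕1⊕0⊕0⊕1⊕1 = 0
p8 (pos 8,9,10,11,12,13,14,15,24,25,26,27,28,29,30,31): XOR of data positions = 0⊕1⊕0⊕0⊕0⊕1⊕0⊕1⊕0⊕1⊕0⊕0⊕0⊕1⊕1 = 0
p16 (pos 16,17,18,19,20,21,22,23,24,25,26,27,28,29,30,31): XOR of data positions = 0⊕0⊕1⊕0⊕0⊕1⊕1⊕1⊕0⊕1⊕0⊕0⊕0⊕1⊕1 = 1
Codeword: 0100001001000101001001110100011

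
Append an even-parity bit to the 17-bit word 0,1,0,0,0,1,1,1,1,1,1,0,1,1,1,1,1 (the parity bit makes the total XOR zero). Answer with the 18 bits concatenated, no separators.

010001111110111110

XOR of the 17 data bits: 0⊕1⊕0⊕0⊕0⊕1⊕1⊕1⊕1⊕1⊕1⊕0⊕1⊕1⊕1⊕1⊕1 = 0
Parity bit = 0 (so all 18 bits XOR to 0).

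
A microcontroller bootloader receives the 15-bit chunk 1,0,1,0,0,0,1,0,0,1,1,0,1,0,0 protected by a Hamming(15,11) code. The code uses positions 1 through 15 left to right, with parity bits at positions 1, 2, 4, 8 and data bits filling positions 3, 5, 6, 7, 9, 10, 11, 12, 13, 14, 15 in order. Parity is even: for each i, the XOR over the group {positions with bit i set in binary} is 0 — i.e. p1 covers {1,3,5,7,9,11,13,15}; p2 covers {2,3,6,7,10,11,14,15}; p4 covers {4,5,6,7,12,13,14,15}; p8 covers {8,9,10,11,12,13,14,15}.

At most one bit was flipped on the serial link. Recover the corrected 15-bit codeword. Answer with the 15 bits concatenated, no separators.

101000101110100

s1 (pos 1,3,5,7,9,11,13,15): 1⊕1⊕0⊕1⊕0⊕1⊕1⊕0 = 1
s2 (pos 2,3,6,7,10,11,14,15): 0⊕1⊕0⊕1⊕1⊕1⊕0⊕0 = 0
s4 (pos 4,5,6,7,12,13,14,15): 0⊕0⊕0⊕1⊕0⊕1⊕0⊕0 = 0
s8 (pos 8,9,10,11,12,13,14,15): 0⊕0⊕1⊕1⊕0⊕1⊕0⊕0 = 1
Syndrome s8…s1 = 1001 → error at position 9.
Flip position 9: 101000100110100 → 101000101110100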